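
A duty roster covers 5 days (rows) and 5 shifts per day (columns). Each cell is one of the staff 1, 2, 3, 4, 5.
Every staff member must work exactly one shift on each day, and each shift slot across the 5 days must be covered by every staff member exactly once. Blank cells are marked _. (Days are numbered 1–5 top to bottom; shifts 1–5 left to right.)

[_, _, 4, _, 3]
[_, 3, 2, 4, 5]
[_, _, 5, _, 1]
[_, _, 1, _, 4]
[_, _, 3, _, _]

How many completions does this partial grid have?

6

Day 1, shift 1: eliminating its day and shift leaves {1, 2, 5}.
Day 1, shift 2: eliminating its day and shift leaves {1, 2, 5}.
Day 1, shift 4: eliminating its day and shift leaves {1, 2, 5}.
Day 2, shift 1: eliminating its day and shift leaves {1}.
Day 3, shift 1: eliminating its day and shift leaves {2, 3, 4}.
Day 3, shift 2: eliminating its day and shift leaves {2, 4}.
Day 3, shift 4: eliminating its day and shift leaves {2, 3}.
Day 4, shift 1: eliminating its day and shift leaves {2, 3, 5}.
Day 4, shift 2: eliminating its day and shift leaves {2, 5}.
Day 4, shift 4: eliminating its day and shift leaves {2, 3, 5}.
Day 5, shift 1: eliminating its day and shift leaves {1, 2, 4, 5}.
Day 5, shift 2: eliminating its day and shift leaves {1, 2, 4, 5}.
Day 5, shift 4: eliminating its day and shift leaves {1, 2, 5}.
Day 5, shift 5: eliminating its day and shift leaves {2}.
Enumerating the assignments across these blanks that avoid any day or shift repeat gives 6 completions.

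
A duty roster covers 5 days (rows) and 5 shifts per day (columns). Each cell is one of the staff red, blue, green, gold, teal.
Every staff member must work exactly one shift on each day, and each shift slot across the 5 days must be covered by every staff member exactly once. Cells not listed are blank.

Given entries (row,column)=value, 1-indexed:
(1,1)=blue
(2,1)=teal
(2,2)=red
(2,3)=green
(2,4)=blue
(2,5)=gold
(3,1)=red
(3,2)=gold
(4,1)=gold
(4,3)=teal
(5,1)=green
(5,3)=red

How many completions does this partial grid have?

Day 1, shift 2: eliminating its day and shift leaves {green, teal}.
Day 1, shift 3: eliminating its day and shift leaves {gold}.
Day 1, shift 4: eliminating its day and shift leaves {red, green, gold, teal}.
Day 1, shift 5: eliminating its day and shift leaves {red, green, teal}.
Day 3, shift 3: eliminating its day and shift leaves {blue}.
Day 3, shift 4: eliminating its day and shift leaves {green, teal}.
Day 3, shift 5: eliminating its day and shift leaves {blue, green, teal}.
Day 4, shift 2: eliminating its day and shift leaves {blue, green}.
Day 4, shift 4: eliminating its day and shift leaves {red, green}.
Day 4, shift 5: eliminating its day and shift leaves {red, blue, green}.
Day 5, shift 2: eliminating its day and shift leaves {blue, teal}.
Day 5, shift 4: eliminating its day and shift leaves {gold, teal}.
Day 5, shift 5: eliminating its day and shift leaves {blue, teal}.
Enumerating the assignments across these blanks that avoid any day or shift repeat gives 3 completions.

3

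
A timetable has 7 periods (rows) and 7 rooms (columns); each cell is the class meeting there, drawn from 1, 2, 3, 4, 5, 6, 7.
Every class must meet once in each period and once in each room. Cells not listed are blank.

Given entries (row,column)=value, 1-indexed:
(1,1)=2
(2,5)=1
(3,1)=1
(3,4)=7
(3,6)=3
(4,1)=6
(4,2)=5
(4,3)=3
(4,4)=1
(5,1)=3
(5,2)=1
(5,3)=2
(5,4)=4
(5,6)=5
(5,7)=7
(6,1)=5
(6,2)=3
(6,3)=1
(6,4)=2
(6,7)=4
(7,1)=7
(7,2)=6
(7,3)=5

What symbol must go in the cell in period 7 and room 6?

4

Period 2, room 1: period 2 has {1} and room 1 has {1, 2, 3, 5, 6, 7}, leaving only 4.
Period 4, room 7: period 4 has {1, 3, 5, 6} and room 7 has {4, 7}, leaving only 2.
Period 5, room 5: period 5 has {1, 2, 3, 4, 5, 7} and room 5 has {1}, leaving only 6.
Period 6, room 5: period 6 has {1, 2, 3, 4, 5} and room 5 has {1, 6}, leaving only 7.
Period 4, room 5: period 4 has {1, 2, 3, 5, 6} and room 5 has {1, 6, 7}, leaving only 4.
Period 4, room 6: period 4 has {1, 2, 3, 4, 5, 6} and room 6 has {3, 5}, leaving only 7.
Period 6, room 6: period 6 has {1, 2, 3, 4, 5, 7} and room 6 has {3, 5, 7}, leaving only 6.
Period 2, room 6: period 2 has {1, 4} and room 6 has {3, 5, 6, 7}, leaving only 2.
Period 2, room 2: period 2 has {1, 2, 4} and room 2 has {1, 3, 5, 6}, leaving only 7.
Period 1, room 2: period 1 has {2} and room 2 has {1, 3, 5, 6, 7}, leaving only 4.
Period 1, room 6: period 1 has {2, 4} and room 6 has {2, 3, 5, 6, 7}, leaving only 1.
Period 7 already has {5, 6, 7} and room 6 already has {1, 2, 3, 5, 6, 7}, so period 7, room 6 must be 4.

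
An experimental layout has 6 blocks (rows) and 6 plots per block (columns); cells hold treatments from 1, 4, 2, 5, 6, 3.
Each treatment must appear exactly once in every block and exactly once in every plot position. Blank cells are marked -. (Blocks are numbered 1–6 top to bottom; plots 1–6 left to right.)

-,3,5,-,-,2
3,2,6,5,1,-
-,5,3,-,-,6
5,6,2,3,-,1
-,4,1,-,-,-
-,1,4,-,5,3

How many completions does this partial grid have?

4

Block 1, plot 1: eliminating its block and plot leaves {1, 4, 6}.
Block 1, plot 4: eliminating its block and plot leaves {1, 4, 6}.
Block 1, plot 5: eliminating its block and plot leaves {4, 6}.
Block 2, plot 6: eliminating its block and plot leaves {4}.
Block 3, plot 1: eliminating its block and plot leaves {1, 4, 2}.
Block 3, plot 4: eliminating its block and plot leaves {1, 4, 2}.
Block 3, plot 5: eliminating its block and plot leaves {4, 2}.
Block 4, plot 5: eliminating its block and plot leaves {4}.
Block 5, plot 1: eliminating its block and plot leaves {2, 6}.
Block 5, plot 4: eliminating its block and plot leaves {2, 6}.
Block 5, plot 5: eliminating its block and plot leaves {2, 6, 3}.
Block 5, plot 6: eliminating its block and plot leaves {5}.
Block 6, plot 1: eliminating its block and plot leaves {2, 6}.
Block 6, plot 4: eliminating its block and plot leaves {2, 6}.
Enumerating the assignments across these blanks that avoid any block or plot repeat gives 4 completions.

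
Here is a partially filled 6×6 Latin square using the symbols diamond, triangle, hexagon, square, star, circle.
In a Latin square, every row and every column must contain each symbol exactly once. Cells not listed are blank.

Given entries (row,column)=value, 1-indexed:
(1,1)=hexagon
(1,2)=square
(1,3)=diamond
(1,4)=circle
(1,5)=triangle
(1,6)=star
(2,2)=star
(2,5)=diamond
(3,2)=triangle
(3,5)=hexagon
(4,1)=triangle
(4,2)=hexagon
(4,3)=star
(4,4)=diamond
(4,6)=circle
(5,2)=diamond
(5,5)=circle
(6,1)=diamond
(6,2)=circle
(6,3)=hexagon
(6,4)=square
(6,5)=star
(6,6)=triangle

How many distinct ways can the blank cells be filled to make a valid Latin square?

Row 2, column 1: eliminating its row and column leaves {square, circle}.
Row 2, column 3: eliminating its row and column leaves {triangle, square, circle}.
Row 2, column 4: eliminating its row and column leaves {triangle, hexagon}.
Row 2, column 6: eliminating its row and column leaves {hexagon, square}.
Row 3, column 1: eliminating its row and column leaves {square, star, circle}.
Row 3, column 3: eliminating its row and column leaves {square, circle}.
Row 3, column 4: eliminating its row and column leaves {star}.
Row 3, column 6: eliminating its row and column leaves {diamond, square}.
Row 4, column 5: eliminating its row and column leaves {square}.
Row 5, column 1: eliminating its row and column leaves {square, star}.
Row 5, column 3: eliminating its row and column leaves {triangle, square}.
Row 5, column 4: eliminating its row and column leaves {triangle, hexagon, star}.
Row 5, column 6: eliminating its row and column leaves {hexagon, square}.
Enumerating the assignments across these blanks that avoid any row or column repeat gives 3 completions.

3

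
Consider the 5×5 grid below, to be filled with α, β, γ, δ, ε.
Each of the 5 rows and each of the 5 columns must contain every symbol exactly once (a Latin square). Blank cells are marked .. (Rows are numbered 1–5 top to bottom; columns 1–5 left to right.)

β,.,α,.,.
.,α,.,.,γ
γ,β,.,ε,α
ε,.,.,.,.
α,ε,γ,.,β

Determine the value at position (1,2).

Row 2, column 1: row 2 has {α, γ} and column 1 has {α, β, γ, ε}, leaving only δ.
Row 2, column 4: row 2 has {α, γ, δ} and column 4 has {ε}, leaving only β.
Row 2, column 3: row 2 has {α, β, γ, δ} and column 3 has {α, γ}, leaving only ε.
Row 3, column 3: row 3 has {α, β, γ, ε} and column 3 has {α, γ, ε}, leaving only δ.
Row 4, column 3: row 4 has {ε} and column 3 has {α, γ, δ, ε}, leaving only β.
Row 4, column 5: row 4 has {β, ε} and column 5 has {α, β, γ}, leaving only δ.
Row 1, column 5: row 1 has {α, β} and column 5 has {α, β, γ, δ}, leaving only ε.
Row 4, column 2: row 4 has {β, δ, ε} and column 2 has {α, β, ε}, leaving only γ.
Row 1 already has {α, β, ε} and column 2 already has {α, β, γ, ε}, so row 1, column 2 must be δ.

δ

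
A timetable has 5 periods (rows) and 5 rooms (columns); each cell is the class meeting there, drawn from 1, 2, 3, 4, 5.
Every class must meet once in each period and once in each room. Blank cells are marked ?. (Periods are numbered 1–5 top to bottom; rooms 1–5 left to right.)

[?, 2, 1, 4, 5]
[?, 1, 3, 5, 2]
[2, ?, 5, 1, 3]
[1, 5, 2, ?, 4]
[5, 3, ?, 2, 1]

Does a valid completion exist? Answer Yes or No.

Yes

No period or room among the givens repeats a symbol, and propagating forced cells runs into no contradiction.
One valid completion exists (for instance, 3 2 1 4 5 / 4 1 3 5 2 / 2 4 5 1 3 / 1 5 2 3 4 / 5 3 4 2 1).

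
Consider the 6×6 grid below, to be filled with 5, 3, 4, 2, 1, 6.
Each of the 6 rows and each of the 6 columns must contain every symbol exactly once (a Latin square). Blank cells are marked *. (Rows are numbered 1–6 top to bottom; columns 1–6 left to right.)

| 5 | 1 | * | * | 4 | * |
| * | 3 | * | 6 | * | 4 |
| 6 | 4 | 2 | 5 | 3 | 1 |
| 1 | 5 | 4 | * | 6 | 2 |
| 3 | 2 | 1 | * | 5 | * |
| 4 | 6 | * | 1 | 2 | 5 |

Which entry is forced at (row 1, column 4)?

Row 2, column 1: row 2 has {3, 4, 6} and column 1 has {5, 3, 4, 1, 6}, leaving only 2.
Row 2, column 3: row 2 has {3, 4, 2, 6} and column 3 has {4, 2, 1}, leaving only 5.
Row 2, column 5: row 2 has {5, 3, 4, 2, 6} and column 5 has {5, 3, 4, 2, 6}, leaving only 1.
Row 4, column 4: row 4 has {5, 4, 2, 1, 6} and column 4 has {5, 1, 6}, leaving only 3.
Row 1 already has {5, 4, 1} and column 4 already has {5, 3, 1, 6}, so row 1, column 4 must be 2.

2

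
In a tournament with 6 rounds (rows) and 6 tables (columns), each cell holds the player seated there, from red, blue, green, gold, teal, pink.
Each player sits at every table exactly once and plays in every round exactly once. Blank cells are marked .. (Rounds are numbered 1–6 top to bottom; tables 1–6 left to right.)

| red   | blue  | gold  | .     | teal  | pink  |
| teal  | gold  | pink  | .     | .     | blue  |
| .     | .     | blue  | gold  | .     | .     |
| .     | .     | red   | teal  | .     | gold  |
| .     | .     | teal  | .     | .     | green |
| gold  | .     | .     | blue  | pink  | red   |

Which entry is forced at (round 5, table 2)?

red

Round 1, table 4: round 1 has {red, blue, gold, teal, pink} and table 4 has {blue, gold, teal}, leaving only green.
Round 2, table 4: round 2 has {blue, gold, teal, pink} and table 4 has {blue, green, gold, teal}, leaving only red.
Round 2, table 5: round 2 has {red, blue, gold, teal, pink} and table 5 has {teal, pink}, leaving only green.
Round 3, table 5: round 3 has {blue, gold} and table 5 has {green, teal, pink}, leaving only red.
Round 3, table 6: round 3 has {red, blue, gold} and table 6 has {red, blue, green, gold, pink}, leaving only teal.
Round 4, table 5: round 4 has {red, gold, teal} and table 5 has {red, green, teal, pink}, leaving only blue.
Round 5, table 4: round 5 has {green, teal} and table 4 has {red, blue, green, gold, teal}, leaving only pink.
Round 5 already has {green, teal, pink} and table 2 already has {blue, gold}, so round 5, table 2 must be red.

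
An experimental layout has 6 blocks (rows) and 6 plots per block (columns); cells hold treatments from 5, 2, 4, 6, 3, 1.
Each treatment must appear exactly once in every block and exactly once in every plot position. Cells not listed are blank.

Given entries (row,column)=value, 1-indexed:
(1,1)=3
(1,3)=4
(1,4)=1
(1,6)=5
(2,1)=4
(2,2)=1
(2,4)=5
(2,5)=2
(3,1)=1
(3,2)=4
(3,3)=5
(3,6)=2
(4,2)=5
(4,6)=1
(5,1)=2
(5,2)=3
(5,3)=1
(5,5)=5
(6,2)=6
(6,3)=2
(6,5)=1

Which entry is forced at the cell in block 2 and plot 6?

3

Block 1, plot 2: block 1 has {5, 4, 3, 1} and plot 2 has {5, 4, 6, 3, 1}, leaving only 2.
Block 1, plot 5: block 1 has {5, 2, 4, 3, 1} and plot 5 has {5, 2, 1}, leaving only 6.
Block 3, plot 5: block 3 has {5, 2, 4, 1} and plot 5 has {5, 2, 6, 1}, leaving only 3.
Block 3, plot 4: block 3 has {5, 2, 4, 3, 1} and plot 4 has {5, 1}, leaving only 6.
Block 4, plot 1: block 4 has {5, 1} and plot 1 has {2, 4, 3, 1}, leaving only 6.
Block 4, plot 3: block 4 has {5, 6, 1} and plot 3 has {5, 2, 4, 1}, leaving only 3.
Block 2, plot 3: block 2 has {5, 2, 4, 1} and plot 3 has {5, 2, 4, 3, 1}, leaving only 6.
Block 2 already has {5, 2, 4, 6, 1} and plot 6 already has {5, 2, 1}, so block 2, plot 6 must be 3.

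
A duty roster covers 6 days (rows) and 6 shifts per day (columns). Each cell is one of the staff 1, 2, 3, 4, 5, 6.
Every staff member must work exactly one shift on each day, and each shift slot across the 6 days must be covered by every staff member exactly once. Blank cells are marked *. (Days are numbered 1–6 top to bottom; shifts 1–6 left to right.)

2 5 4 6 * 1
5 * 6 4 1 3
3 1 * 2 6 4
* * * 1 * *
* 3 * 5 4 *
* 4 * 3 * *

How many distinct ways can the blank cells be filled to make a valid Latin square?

3

Day 1, shift 5: eliminating its day and shift leaves {3}.
Day 2, shift 2: eliminating its day and shift leaves {2}.
Day 3, shift 3: eliminating its day and shift leaves {5}.
Day 4, shift 1: eliminating its day and shift leaves {4, 6}.
Day 4, shift 2: eliminating its day and shift leaves {2, 6}.
Day 4, shift 3: eliminating its day and shift leaves {2, 3, 5}.
Day 4, shift 5: eliminating its day and shift leaves {2, 3, 5}.
Day 4, shift 6: eliminating its day and shift leaves {2, 5, 6}.
Day 5, shift 1: eliminating its day and shift leaves {1, 6}.
Day 5, shift 3: eliminating its day and shift leaves {1, 2}.
Day 5, shift 6: eliminating its day and shift leaves {2, 6}.
Day 6, shift 1: eliminating its day and shift leaves {1, 6}.
Day 6, shift 3: eliminating its day and shift leaves {1, 2, 5}.
Day 6, shift 5: eliminating its day and shift leaves {2, 5}.
Day 6, shift 6: eliminating its day and shift leaves {2, 5, 6}.
Enumerating the assignments across these blanks that avoid any day or shift repeat gives 3 completions.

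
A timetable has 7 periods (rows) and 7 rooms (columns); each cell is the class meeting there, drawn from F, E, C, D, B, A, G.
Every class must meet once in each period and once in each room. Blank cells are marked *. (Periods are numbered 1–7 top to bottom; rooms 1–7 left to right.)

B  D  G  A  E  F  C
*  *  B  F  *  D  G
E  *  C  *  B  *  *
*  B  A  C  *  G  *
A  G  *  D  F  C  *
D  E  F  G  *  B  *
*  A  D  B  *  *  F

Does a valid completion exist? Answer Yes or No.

No

Period 3, room 4: period 3 together with room 4 already contain {F, E, C, D, B, A, G} — every symbol — so nothing can go there. The grid has no valid completion.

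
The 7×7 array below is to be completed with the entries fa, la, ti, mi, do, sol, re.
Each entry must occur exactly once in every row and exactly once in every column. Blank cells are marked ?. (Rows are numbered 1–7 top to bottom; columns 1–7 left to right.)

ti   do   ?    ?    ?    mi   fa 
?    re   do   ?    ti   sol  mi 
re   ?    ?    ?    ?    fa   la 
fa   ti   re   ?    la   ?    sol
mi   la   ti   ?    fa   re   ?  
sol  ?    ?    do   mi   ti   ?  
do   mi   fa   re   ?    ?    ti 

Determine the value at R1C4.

Row 2, column 1: row 2 has {ti, mi, do, sol, re} and column 1 has {fa, ti, mi, do, sol, re}, leaving only la.
Row 2, column 4: row 2 has {la, ti, mi, do, sol, re} and column 4 has {do, re}, leaving only fa.
Row 3, column 2: row 3 has {fa, la, re} and column 2 has {la, ti, mi, do, re}, leaving only sol.
Row 3, column 3: row 3 has {fa, la, sol, re} and column 3 has {fa, ti, do, re}, leaving only mi.
Row 3, column 4: row 3 has {fa, la, mi, sol, re} and column 4 has {fa, do, re}, leaving only ti.
Row 3, column 5: row 3 has {fa, la, ti, mi, sol, re} and column 5 has {fa, la, ti, mi}, leaving only do.
Row 4, column 4: row 4 has {fa, la, ti, sol, re} and column 4 has {fa, ti, do, re}, leaving only mi.
Row 4, column 6: row 4 has {fa, la, ti, mi, sol, re} and column 6 has {fa, ti, mi, sol, re}, leaving only do.
Row 5, column 4: row 5 has {fa, la, ti, mi, re} and column 4 has {fa, ti, mi, do, re}, leaving only sol.
Row 1 already has {fa, ti, mi, do} and column 4 already has {fa, ti, mi, do, sol, re}, so row 1, column 4 must be la.

la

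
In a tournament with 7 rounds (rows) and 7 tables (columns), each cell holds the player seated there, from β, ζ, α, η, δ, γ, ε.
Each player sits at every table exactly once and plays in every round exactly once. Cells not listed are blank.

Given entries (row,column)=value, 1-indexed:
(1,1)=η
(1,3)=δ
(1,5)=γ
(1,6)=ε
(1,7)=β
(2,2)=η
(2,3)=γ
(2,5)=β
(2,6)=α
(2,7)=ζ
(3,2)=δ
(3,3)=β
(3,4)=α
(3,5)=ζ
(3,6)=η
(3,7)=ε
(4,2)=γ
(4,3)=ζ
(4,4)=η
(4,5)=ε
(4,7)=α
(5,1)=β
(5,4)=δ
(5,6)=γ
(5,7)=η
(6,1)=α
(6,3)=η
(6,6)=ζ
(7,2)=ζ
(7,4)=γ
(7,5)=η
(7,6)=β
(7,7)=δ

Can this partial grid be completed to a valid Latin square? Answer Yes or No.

No

Round 1, table 2: round 1 has {β, η, δ, γ, ε} and table 2 has {ζ, η, δ, γ}, so it must be α.
Round 1, table 4: round 1 has {β, α, η, δ, γ, ε} and table 4 has {α, η, δ, γ}, so it must be ζ.
Round 2, table 4: round 2 has {β, ζ, α, η, γ} and table 4 has {ζ, α, η, δ, γ}, so it must be ε.
Round 2, table 1: round 2 has {β, ζ, α, η, γ, ε} and table 1 has {β, α, η}, so it must be δ.
Now round 4, table 1: round 4 together with table 1 already contain {β, ζ, α, η, δ, γ, ε} — every symbol — so nothing can go there. The grid has no valid completion.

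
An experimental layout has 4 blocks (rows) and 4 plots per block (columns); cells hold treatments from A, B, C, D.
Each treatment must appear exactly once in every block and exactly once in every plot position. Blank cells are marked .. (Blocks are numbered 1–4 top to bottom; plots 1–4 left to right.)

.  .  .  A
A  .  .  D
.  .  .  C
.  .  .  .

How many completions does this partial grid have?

8

Block 1, plot 1: eliminating its block and plot leaves {B, C, D}.
Block 1, plot 2: eliminating its block and plot leaves {B, C, D}.
Block 1, plot 3: eliminating its block and plot leaves {B, C, D}.
Block 2, plot 2: eliminating its block and plot leaves {B, C}.
Block 2, plot 3: eliminating its block and plot leaves {B, C}.
Block 3, plot 1: eliminating its block and plot leaves {B, D}.
Block 3, plot 2: eliminating its block and plot leaves {A, B, D}.
Block 3, plot 3: eliminating its block and plot leaves {A, B, D}.
Block 4, plot 1: eliminating its block and plot leaves {B, C, D}.
Block 4, plot 2: eliminating its block and plot leaves {A, B, C, D}.
Block 4, plot 3: eliminating its block and plot leaves {A, B, C, D}.
Block 4, plot 4: eliminating its block and plot leaves {B}.
Enumerating the assignments across these blanks that avoid any block or plot repeat gives 8 completions.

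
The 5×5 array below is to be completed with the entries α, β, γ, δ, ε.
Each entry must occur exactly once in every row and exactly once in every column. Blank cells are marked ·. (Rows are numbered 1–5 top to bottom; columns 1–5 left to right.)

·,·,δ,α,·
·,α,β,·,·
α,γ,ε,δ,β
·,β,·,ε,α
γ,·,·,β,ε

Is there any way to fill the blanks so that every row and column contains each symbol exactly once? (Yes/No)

No row or column among the givens repeats a symbol, and propagating forced cells runs into no contradiction.
One valid completion exists (for instance, β ε δ α γ / ε α β γ δ / α γ ε δ β / δ β γ ε α / γ δ α β ε).

Yes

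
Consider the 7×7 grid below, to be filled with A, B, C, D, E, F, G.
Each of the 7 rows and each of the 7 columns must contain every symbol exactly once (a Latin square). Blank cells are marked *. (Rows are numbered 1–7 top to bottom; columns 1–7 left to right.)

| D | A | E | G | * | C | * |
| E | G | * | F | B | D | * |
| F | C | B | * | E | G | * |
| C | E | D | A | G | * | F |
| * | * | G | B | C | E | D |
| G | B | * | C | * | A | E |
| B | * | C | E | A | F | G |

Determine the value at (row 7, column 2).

Row 7 already has {A, B, C, E, F, G} and column 2 already has {A, B, C, E, G}, so row 7, column 2 must be D.

D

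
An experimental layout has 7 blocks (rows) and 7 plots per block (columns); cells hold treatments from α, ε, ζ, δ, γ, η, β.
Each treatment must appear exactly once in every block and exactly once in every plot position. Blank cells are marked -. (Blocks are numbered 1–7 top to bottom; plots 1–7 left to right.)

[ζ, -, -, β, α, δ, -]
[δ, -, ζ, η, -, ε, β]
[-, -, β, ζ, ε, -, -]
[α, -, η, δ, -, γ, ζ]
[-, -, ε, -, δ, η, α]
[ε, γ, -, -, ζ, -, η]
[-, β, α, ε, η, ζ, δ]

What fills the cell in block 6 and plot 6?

Block 1, plot 3: block 1 has {α, ζ, δ, β} and plot 3 has {α, ε, ζ, η, β}, leaving only γ.
Block 1, plot 7: block 1 has {α, ζ, δ, γ, β} and plot 7 has {α, ζ, δ, η, β}, leaving only ε.
Block 1, plot 2: block 1 has {α, ε, ζ, δ, γ, β} and plot 2 has {γ, β}, leaving only η.
Block 2, plot 2: block 2 has {ε, ζ, δ, η, β} and plot 2 has {γ, η, β}, leaving only α.
Block 2, plot 5: block 2 has {α, ε, ζ, δ, η, β} and plot 5 has {α, ε, ζ, δ, η}, leaving only γ.
Block 3, plot 2: block 3 has {ε, ζ, β} and plot 2 has {α, γ, η, β}, leaving only δ.
Block 3, plot 6: block 3 has {ε, ζ, δ, β} and plot 6 has {ε, ζ, δ, γ, η}, leaving only α.
Block 6 already has {ε, ζ, γ, η} and plot 6 already has {α, ε, ζ, δ, γ, η}, so block 6, plot 6 must be β.

β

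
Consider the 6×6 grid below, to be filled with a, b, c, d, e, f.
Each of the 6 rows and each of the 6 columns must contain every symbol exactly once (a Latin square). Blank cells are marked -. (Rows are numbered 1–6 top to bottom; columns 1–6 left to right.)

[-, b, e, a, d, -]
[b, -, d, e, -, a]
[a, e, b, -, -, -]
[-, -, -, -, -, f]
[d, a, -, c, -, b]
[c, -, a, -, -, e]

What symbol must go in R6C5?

Row 1, column 1: row 1 has {a, b, d, e} and column 1 has {a, b, c, d}, leaving only f.
Row 1, column 6: row 1 has {a, b, d, e, f} and column 6 has {a, b, e, f}, leaving only c.
Row 3, column 6: row 3 has {a, b, e} and column 6 has {a, b, c, e, f}, leaving only d.
Row 3, column 4: row 3 has {a, b, d, e} and column 4 has {a, c, e}, leaving only f.
Row 3, column 5: row 3 has {a, b, d, e, f} and column 5 has {d}, leaving only c.
Row 2, column 5: row 2 has {a, b, d, e} and column 5 has {c, d}, leaving only f.
Row 6 already has {a, c, e} and column 5 already has {c, d, f}, so row 6, column 5 must be b.

b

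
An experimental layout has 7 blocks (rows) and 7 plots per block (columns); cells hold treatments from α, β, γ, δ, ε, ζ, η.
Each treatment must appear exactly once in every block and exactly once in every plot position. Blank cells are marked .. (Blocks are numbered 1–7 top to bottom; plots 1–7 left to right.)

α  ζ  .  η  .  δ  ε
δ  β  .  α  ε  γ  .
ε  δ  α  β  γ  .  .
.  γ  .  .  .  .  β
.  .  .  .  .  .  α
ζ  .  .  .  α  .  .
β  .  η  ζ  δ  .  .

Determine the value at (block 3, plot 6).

Block 1, plot 5: block 1 has {α, δ, ε, ζ, η} and plot 5 has {α, γ, δ, ε}, leaving only β.
Block 1, plot 3: block 1 has {α, β, δ, ε, ζ, η} and plot 3 has {α, η}, leaving only γ.
Block 2, plot 3: block 2 has {α, β, γ, δ, ε} and plot 3 has {α, γ, η}, leaving only ζ.
Block 2, plot 7: block 2 has {α, β, γ, δ, ε, ζ} and plot 7 has {α, β, ε}, leaving only η.
Block 3, plot 7: block 3 has {α, β, γ, δ, ε} and plot 7 has {α, β, ε, η}, leaving only ζ.
Block 3 already has {α, β, γ, δ, ε, ζ} and plot 6 already has {γ, δ}, so block 3, plot 6 must be η.

η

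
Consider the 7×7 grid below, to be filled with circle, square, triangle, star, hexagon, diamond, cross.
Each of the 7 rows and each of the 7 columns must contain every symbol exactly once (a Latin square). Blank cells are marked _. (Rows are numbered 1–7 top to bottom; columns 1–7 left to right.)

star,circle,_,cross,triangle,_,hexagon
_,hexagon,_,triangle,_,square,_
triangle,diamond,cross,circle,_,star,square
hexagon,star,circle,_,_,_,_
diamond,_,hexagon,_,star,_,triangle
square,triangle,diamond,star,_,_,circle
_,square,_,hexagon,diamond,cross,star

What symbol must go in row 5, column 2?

Row 5 already has {triangle, star, hexagon, diamond} and column 2 already has {circle, square, triangle, star, hexagon, diamond}, so row 5, column 2 must be cross.

cross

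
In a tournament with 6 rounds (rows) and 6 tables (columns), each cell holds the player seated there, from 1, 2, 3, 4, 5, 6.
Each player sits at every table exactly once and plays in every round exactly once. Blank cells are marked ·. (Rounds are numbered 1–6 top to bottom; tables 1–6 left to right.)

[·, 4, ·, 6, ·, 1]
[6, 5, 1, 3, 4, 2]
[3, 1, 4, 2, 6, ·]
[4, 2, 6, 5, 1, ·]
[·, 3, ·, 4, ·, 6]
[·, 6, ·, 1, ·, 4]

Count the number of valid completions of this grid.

Round 1, table 1: eliminating its round and table leaves {2, 5}.
Round 1, table 3: eliminating its round and table leaves {2, 3, 5}.
Round 1, table 5: eliminating its round and table leaves {2, 3, 5}.
Round 3, table 6: eliminating its round and table leaves {5}.
Round 4, table 6: eliminating its round and table leaves {3}.
Round 5, table 1: eliminating its round and table leaves {1, 2, 5}.
Round 5, table 3: eliminating its round and table leaves {2, 5}.
Round 5, table 5: eliminating its round and table leaves {2, 5}.
Round 6, table 1: eliminating its round and table leaves {2, 5}.
Round 6, table 3: eliminating its round and table leaves {2, 3, 5}.
Round 6, table 5: eliminating its round and table leaves {2, 3, 5}.
Enumerating the assignments across these blanks that avoid any round or table repeat gives 4 completions.

4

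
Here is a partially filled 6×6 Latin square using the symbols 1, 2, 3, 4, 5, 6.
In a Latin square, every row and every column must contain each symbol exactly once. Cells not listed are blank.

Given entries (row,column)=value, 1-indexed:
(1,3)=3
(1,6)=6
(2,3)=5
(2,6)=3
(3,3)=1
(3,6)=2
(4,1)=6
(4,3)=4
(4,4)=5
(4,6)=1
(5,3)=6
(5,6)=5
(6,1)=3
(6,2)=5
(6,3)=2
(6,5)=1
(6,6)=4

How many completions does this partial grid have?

Row 1, column 1: eliminating its row and column leaves {1, 2, 4, 5}.
Row 1, column 2: eliminating its row and column leaves {1, 2, 4}.
Row 1, column 4: eliminating its row and column leaves {1, 2, 4}.
Row 1, column 5: eliminating its row and column leaves {2, 4, 5}.
Row 2, column 1: eliminating its row and column leaves {1, 2, 4}.
Row 2, column 2: eliminating its row and column leaves {1, 2, 4, 6}.
Row 2, column 4: eliminating its row and column leaves {1, 2, 4, 6}.
Row 2, column 5: eliminating its row and column leaves {2, 4, 6}.
Row 3, column 1: eliminating its row and column leaves {4, 5}.
Row 3, column 2: eliminating its row and column leaves {3, 4, 6}.
Row 3, column 4: eliminating its row and column leaves {3, 4, 6}.
Row 3, column 5: eliminating its row and column leaves {3, 4, 5, 6}.
Row 4, column 2: eliminating its row and column leaves {2, 3}.
Row 4, column 5: eliminating its row and column leaves {2, 3}.
Row 5, column 1: eliminating its row and column leaves {1, 2, 4}.
Row 5, column 2: eliminating its row and column leaves {1, 2, 3, 4}.
Row 5, column 4: eliminating its row and column leaves {1, 2, 3, 4}.
Row 5, column 5: eliminating its row and column leaves {2, 3, 4}.
Row 6, column 4: eliminating its row and column leaves {6}.
Enumerating the assignments across these blanks that avoid any row or column repeat gives 40 completions.

40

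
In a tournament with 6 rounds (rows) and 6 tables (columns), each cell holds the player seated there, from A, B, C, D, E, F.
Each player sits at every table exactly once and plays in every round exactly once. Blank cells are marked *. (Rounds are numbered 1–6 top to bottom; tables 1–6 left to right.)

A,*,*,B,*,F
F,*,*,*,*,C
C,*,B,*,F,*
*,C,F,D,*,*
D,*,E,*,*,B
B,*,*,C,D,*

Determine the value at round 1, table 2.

Round 4, table 1: round 4 has {C, D, F} and table 1 has {A, B, C, D, F}, leaving only E.
Round 4, table 6: round 4 has {C, D, E, F} and table 6 has {B, C, F}, leaving only A.
Round 4, table 5: round 4 has {A, C, D, E, F} and table 5 has {D, F}, leaving only B.
Round 6, table 3: round 6 has {B, C, D} and table 3 has {B, E, F}, leaving only A.
Round 2, table 3: round 2 has {C, F} and table 3 has {A, B, E, F}, leaving only D.
Round 1, table 3: round 1 has {A, B, F} and table 3 has {A, B, D, E, F}, leaving only C.
Round 1, table 5: round 1 has {A, B, C, F} and table 5 has {B, D, F}, leaving only E.
Round 1 already has {A, B, C, E, F} and table 2 already has {C}, so round 1, table 2 must be D.

D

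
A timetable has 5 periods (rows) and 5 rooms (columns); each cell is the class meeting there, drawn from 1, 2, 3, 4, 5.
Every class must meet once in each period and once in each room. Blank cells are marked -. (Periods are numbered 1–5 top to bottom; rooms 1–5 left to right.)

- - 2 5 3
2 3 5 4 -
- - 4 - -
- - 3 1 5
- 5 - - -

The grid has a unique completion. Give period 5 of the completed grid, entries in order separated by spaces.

3 5 1 2 4

Period 5, room 3: period 5 has {5} and room 3 has {2, 3, 4, 5}, leaving only 1.
Period 2, room 5: period 2 has {2, 3, 4, 5} and room 5 has {3, 5}, leaving only 1.
Period 3, room 5: period 3 has {4} and room 5 has {1, 3, 5}, leaving only 2.
Period 5, room 5: period 5 has {1, 5} and room 5 has {1, 2, 3, 5}, leaving only 4.
Period 5, room 1: period 5 has {1, 4, 5} and room 1 has {2}, leaving only 3.
Period 5, room 4: period 5 has {1, 3, 4, 5} and room 4 has {1, 4, 5}, leaving only 2.
So period 5 reads: 3 5 1 2 4.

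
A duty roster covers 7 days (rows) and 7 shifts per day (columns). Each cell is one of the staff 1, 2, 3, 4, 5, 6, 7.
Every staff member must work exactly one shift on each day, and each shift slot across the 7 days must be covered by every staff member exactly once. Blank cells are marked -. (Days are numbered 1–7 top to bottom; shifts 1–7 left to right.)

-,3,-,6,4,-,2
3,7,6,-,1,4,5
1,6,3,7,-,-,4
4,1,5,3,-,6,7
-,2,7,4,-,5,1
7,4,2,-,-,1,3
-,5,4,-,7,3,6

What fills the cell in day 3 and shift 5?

5

Day 1, shift 1: day 1 has {2, 3, 4, 6} and shift 1 has {1, 3, 4, 7}, leaving only 5.
Day 1, shift 3: day 1 has {2, 3, 4, 5, 6} and shift 3 has {2, 3, 4, 5, 6, 7}, leaving only 1.
Day 1, shift 6: day 1 has {1, 2, 3, 4, 5, 6} and shift 6 has {1, 3, 4, 5, 6}, leaving only 7.
Day 2, shift 4: day 2 has {1, 3, 4, 5, 6, 7} and shift 4 has {3, 4, 6, 7}, leaving only 2.
Day 3, shift 6: day 3 has {1, 3, 4, 6, 7} and shift 6 has {1, 3, 4, 5, 6, 7}, leaving only 2.
Day 3 already has {1, 2, 3, 4, 6, 7} and shift 5 already has {1, 4, 7}, so day 3, shift 5 must be 5.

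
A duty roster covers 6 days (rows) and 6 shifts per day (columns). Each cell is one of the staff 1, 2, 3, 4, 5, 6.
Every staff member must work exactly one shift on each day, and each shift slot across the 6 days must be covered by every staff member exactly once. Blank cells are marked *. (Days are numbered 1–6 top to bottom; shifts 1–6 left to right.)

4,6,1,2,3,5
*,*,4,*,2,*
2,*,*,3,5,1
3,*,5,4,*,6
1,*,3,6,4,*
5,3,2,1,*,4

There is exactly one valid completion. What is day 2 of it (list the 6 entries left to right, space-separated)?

6 1 4 5 2 3

Day 2, shift 1: day 2 has {2, 4} and shift 1 has {1, 2, 3, 4, 5}, leaving only 6.
Day 2, shift 4: day 2 has {2, 4, 6} and shift 4 has {1, 2, 3, 4, 6}, leaving only 5.
Day 2, shift 2: day 2 has {2, 4, 5, 6} and shift 2 has {3, 6}, leaving only 1.
Day 2, shift 6: day 2 has {1, 2, 4, 5, 6} and shift 6 has {1, 4, 5, 6}, leaving only 3.
So day 2 reads: 6 1 4 5 2 3.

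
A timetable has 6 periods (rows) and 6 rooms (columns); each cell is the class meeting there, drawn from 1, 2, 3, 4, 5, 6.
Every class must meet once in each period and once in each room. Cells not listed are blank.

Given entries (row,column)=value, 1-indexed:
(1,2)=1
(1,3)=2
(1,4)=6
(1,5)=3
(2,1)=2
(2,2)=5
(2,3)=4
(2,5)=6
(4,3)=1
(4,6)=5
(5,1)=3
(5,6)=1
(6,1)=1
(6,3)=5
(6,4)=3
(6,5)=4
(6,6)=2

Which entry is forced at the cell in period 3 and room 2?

2

Period 1, room 6: period 1 has {1, 2, 3, 6} and room 6 has {1, 2, 5}, leaving only 4.
Period 1, room 1: period 1 has {1, 2, 3, 4, 6} and room 1 has {1, 2, 3}, leaving only 5.
Period 2, room 4: period 2 has {2, 4, 5, 6} and room 4 has {3, 6}, leaving only 1.
Period 2, room 6: period 2 has {1, 2, 4, 5, 6} and room 6 has {1, 2, 4, 5}, leaving only 3.
Period 3, room 6: period 3 has {} and room 6 has {1, 2, 3, 4, 5}, leaving only 6.
Period 3, room 1: period 3 has {6} and room 1 has {1, 2, 3, 5}, leaving only 4.
Period 3, room 3: period 3 has {4, 6} and room 3 has {1, 2, 4, 5}, leaving only 3.
Period 3 already has {3, 4, 6} and room 2 already has {1, 5}, so period 3, room 2 must be 2.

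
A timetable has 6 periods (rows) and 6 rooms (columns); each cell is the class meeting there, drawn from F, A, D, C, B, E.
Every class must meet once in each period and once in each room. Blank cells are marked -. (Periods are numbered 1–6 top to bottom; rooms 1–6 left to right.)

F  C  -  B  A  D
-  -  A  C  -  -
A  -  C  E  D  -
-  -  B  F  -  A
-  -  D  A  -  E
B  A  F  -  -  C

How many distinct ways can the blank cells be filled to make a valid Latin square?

Period 1, room 3: eliminating its period and room leaves {E}.
Period 2, room 1: eliminating its period and room leaves {D, E}.
Period 2, room 2: eliminating its period and room leaves {F, D, B, E}.
Period 2, room 5: eliminating its period and room leaves {F, B, E}.
Period 2, room 6: eliminating its period and room leaves {F, B}.
Period 3, room 2: eliminating its period and room leaves {F, B}.
Period 3, room 6: eliminating its period and room leaves {F, B}.
Period 4, room 1: eliminating its period and room leaves {D, C, E}.
Period 4, room 2: eliminating its period and room leaves {D, E}.
Period 4, room 5: eliminating its period and room leaves {C, E}.
Period 5, room 1: eliminating its period and room leaves {C}.
Period 5, room 2: eliminating its period and room leaves {F, B}.
Period 5, room 5: eliminating its period and room leaves {F, C, B}.
Period 6, room 4: eliminating its period and room leaves {D}.
Period 6, room 5: eliminating its period and room leaves {E}.
Enumerating the assignments across these blanks that avoid any period or room repeat gives 4 completions.

4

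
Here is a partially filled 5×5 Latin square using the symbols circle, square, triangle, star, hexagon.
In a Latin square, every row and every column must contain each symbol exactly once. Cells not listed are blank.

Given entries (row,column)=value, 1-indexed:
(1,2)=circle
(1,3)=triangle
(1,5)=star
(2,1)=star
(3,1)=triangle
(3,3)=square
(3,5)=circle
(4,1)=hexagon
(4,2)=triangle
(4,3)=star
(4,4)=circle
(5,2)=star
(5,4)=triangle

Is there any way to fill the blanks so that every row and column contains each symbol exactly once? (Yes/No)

Row 1, column 1: row 1 has {circle, triangle, star} and column 1 has {triangle, star, hexagon}, so it must be square.
Row 1, column 4: row 1 has {circle, square, triangle, star} and column 4 has {circle, triangle}, so it must be hexagon.
Row 2, column 4: row 2 has {star} and column 4 has {circle, triangle, hexagon}, so it must be square.
Row 2, column 2: row 2 has {square, star} and column 2 has {circle, triangle, star}, so it must be hexagon.
Now row 3, column 2: row 3 together with column 2 already contain {circle, square, triangle, star, hexagon} — every symbol — so nothing can go there. The grid has no valid completion.

No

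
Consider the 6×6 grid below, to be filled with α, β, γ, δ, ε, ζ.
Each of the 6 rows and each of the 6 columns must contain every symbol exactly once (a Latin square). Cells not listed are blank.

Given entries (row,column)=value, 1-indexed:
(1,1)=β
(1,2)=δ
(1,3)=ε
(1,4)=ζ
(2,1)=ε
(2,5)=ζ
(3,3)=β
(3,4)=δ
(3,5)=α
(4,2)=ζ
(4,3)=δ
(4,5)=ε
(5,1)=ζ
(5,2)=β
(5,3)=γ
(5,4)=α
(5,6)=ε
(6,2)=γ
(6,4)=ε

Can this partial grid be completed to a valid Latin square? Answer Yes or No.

Row 1, column 5: row 1 has {β, δ, ε, ζ} and column 5 has {α, ε, ζ}, so it must be γ.
Row 1, column 6: row 1 has {β, γ, δ, ε, ζ} and column 6 has {ε}, so it must be α.
Row 2, column 2: row 2 has {ε, ζ} and column 2 has {β, γ, δ, ζ}, so it must be α.
Now row 2, column 3: row 2 together with column 3 already contain {α, β, γ, δ, ε, ζ} — every symbol — so nothing can go there. The grid has no valid completion.

No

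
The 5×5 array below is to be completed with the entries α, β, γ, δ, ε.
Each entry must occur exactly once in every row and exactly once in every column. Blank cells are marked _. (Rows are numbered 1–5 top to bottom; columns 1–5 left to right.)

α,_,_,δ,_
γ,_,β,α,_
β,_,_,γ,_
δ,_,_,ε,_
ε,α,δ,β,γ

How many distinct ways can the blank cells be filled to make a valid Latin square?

3

Row 1, column 2: eliminating its row and column leaves {β, γ, ε}.
Row 1, column 3: eliminating its row and column leaves {γ, ε}.
Row 1, column 5: eliminating its row and column leaves {β, ε}.
Row 2, column 2: eliminating its row and column leaves {δ, ε}.
Row 2, column 5: eliminating its row and column leaves {δ, ε}.
Row 3, column 2: eliminating its row and column leaves {δ, ε}.
Row 3, column 3: eliminating its row and column leaves {α, ε}.
Row 3, column 5: eliminating its row and column leaves {α, δ, ε}.
Row 4, column 2: eliminating its row and column leaves {β, γ}.
Row 4, column 3: eliminating its row and column leaves {α, γ}.
Row 4, column 5: eliminating its row and column leaves {α, β}.
Enumerating the assignments across these blanks that avoid any row or column repeat gives 3 completions.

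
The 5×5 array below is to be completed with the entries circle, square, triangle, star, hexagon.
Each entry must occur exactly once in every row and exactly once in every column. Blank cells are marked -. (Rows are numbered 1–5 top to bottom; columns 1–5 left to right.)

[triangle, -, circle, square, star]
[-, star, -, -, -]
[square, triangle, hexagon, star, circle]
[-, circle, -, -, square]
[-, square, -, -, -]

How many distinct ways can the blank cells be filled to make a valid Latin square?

3

Row 1, column 2: eliminating its row and column leaves {hexagon}.
Row 2, column 1: eliminating its row and column leaves {circle, hexagon}.
Row 2, column 3: eliminating its row and column leaves {square, triangle}.
Row 2, column 4: eliminating its row and column leaves {circle, triangle, hexagon}.
Row 2, column 5: eliminating its row and column leaves {triangle, hexagon}.
Row 4, column 1: eliminating its row and column leaves {star, hexagon}.
Row 4, column 3: eliminating its row and column leaves {triangle, star}.
Row 4, column 4: eliminating its row and column leaves {triangle, hexagon}.
Row 5, column 1: eliminating its row and column leaves {circle, star, hexagon}.
Row 5, column 3: eliminating its row and column leaves {triangle, star}.
Row 5, column 4: eliminating its row and column leaves {circle, triangle, hexagon}.
Row 5, column 5: eliminating its row and column leaves {triangle, hexagon}.
Enumerating the assignments across these blanks that avoid any row or column repeat gives 3 completions.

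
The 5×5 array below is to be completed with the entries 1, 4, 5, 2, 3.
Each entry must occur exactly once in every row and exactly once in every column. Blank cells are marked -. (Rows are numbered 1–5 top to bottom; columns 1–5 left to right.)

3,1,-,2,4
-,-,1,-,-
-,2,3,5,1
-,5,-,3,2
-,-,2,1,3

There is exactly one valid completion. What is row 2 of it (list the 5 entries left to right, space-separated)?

Row 2, column 4: row 2 has {1} and column 4 has {1, 5, 2, 3}, leaving only 4.
Row 2, column 2: row 2 has {1, 4} and column 2 has {1, 5, 2}, leaving only 3.
Row 2, column 5: row 2 has {1, 4, 3} and column 5 has {1, 4, 2, 3}, leaving only 5.
Row 2, column 1: row 2 has {1, 4, 5, 3} and column 1 has {3}, leaving only 2.
So row 2 reads: 2 3 1 4 5.

2 3 1 4 5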